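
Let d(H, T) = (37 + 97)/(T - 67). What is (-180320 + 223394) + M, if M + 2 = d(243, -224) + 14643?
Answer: 16794931/291 ≈ 57715.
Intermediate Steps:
d(H, T) = 134/(-67 + T)
M = 4260397/291 (M = -2 + (134/(-67 - 224) + 14643) = -2 + (134/(-291) + 14643) = -2 + (134*(-1/291) + 14643) = -2 + (-134/291 + 14643) = -2 + 4260979/291 = 4260397/291 ≈ 14641.)
(-180320 + 223394) + M = (-180320 + 223394) + 4260397/291 = 43074 + 4260397/291 = 16794931/291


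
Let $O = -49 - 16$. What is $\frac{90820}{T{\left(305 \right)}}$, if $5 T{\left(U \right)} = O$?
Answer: $- \frac{90820}{13} \approx -6986.2$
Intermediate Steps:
$O = -65$ ($O = -49 - 16 = -65$)
$T{\left(U \right)} = -13$ ($T{\left(U \right)} = \frac{1}{5} \left(-65\right) = -13$)
$\frac{90820}{T{\left(305 \right)}} = \frac{90820}{-13} = 90820 \left(- \frac{1}{13}\right) = - \frac{90820}{13}$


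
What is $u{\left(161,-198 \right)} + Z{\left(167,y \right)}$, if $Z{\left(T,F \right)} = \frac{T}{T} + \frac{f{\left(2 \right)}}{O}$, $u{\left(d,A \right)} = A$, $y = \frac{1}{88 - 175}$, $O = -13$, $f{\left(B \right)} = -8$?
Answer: $- \frac{2553}{13} \approx -196.38$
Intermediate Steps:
$y = - \frac{1}{87}$ ($y = \frac{1}{-87} = - \frac{1}{87} \approx -0.011494$)
$Z{\left(T,F \right)} = \frac{21}{13}$ ($Z{\left(T,F \right)} = \frac{T}{T} - \frac{8}{-13} = 1 - - \frac{8}{13} = 1 + \frac{8}{13} = \frac{21}{13}$)
$u{\left(161,-198 \right)} + Z{\left(167,y \right)} = -198 + \frac{21}{13} = - \frac{2553}{13}$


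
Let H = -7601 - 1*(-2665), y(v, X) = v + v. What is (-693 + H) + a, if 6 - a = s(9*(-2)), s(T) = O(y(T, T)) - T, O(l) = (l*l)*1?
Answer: -6937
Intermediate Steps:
y(v, X) = 2*v
O(l) = l² (O(l) = l²*1 = l²)
s(T) = -T + 4*T² (s(T) = (2*T)² - T = 4*T² - T = -T + 4*T²)
H = -4936 (H = -7601 + 2665 = -4936)
a = -1308 (a = 6 - 9*(-2)*(-1 + 4*(9*(-2))) = 6 - (-18)*(-1 + 4*(-18)) = 6 - (-18)*(-1 - 72) = 6 - (-18)*(-73) = 6 - 1*1314 = 6 - 1314 = -1308)
(-693 + H) + a = (-693 - 4936) - 1308 = -5629 - 1308 = -6937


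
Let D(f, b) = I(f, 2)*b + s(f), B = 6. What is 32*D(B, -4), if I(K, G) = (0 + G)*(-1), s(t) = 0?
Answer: 256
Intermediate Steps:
I(K, G) = -G (I(K, G) = G*(-1) = -G)
D(f, b) = -2*b (D(f, b) = (-1*2)*b + 0 = -2*b + 0 = -2*b)
32*D(B, -4) = 32*(-2*(-4)) = 32*8 = 256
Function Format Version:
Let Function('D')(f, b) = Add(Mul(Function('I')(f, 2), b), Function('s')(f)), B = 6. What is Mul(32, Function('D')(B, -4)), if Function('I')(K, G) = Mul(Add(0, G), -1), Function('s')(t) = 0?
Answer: 256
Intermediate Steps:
Function('I')(K, G) = Mul(-1, G) (Function('I')(K, G) = Mul(G, -1) = Mul(-1, G))
Function('D')(f, b) = Mul(-2, b) (Function('D')(f, b) = Add(Mul(Mul(-1, 2), b), 0) = Add(Mul(-2, b), 0) = Mul(-2, b))
Mul(32, Function('D')(B, -4)) = Mul(32, Mul(-2, -4)) = Mul(32, 8) = 256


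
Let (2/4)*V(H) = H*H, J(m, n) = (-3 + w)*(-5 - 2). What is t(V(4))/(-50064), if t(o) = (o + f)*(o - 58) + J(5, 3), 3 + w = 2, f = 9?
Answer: 173/8344 ≈ 0.020733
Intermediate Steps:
w = -1 (w = -3 + 2 = -1)
J(m, n) = 28 (J(m, n) = (-3 - 1)*(-5 - 2) = -4*(-7) = 28)
V(H) = 2*H² (V(H) = 2*(H*H) = 2*H²)
t(o) = 28 + (-58 + o)*(9 + o) (t(o) = (o + 9)*(o - 58) + 28 = (9 + o)*(-58 + o) + 28 = (-58 + o)*(9 + o) + 28 = 28 + (-58 + o)*(9 + o))
t(V(4))/(-50064) = (-494 + (2*4²)² - 98*4²)/(-50064) = (-494 + (2*16)² - 98*16)*(-1/50064) = (-494 + 32² - 49*32)*(-1/50064) = (-494 + 1024 - 1568)*(-1/50064) = -1038*(-1/50064) = 173/8344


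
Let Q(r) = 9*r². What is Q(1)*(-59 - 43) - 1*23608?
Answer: -24526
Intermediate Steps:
Q(1)*(-59 - 43) - 1*23608 = (9*1²)*(-59 - 43) - 1*23608 = (9*1)*(-102) - 23608 = 9*(-102) - 23608 = -918 - 23608 = -24526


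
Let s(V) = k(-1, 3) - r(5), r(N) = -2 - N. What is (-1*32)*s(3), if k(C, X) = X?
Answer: -320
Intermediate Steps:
s(V) = 10 (s(V) = 3 - (-2 - 1*5) = 3 - (-2 - 5) = 3 - 1*(-7) = 3 + 7 = 10)
(-1*32)*s(3) = -1*32*10 = -32*10 = -320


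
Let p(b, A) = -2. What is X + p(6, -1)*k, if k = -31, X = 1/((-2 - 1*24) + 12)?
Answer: 867/14 ≈ 61.929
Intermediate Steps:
X = -1/14 (X = 1/((-2 - 24) + 12) = 1/(-26 + 12) = 1/(-14) = -1/14 ≈ -0.071429)
X + p(6, -1)*k = -1/14 - 2*(-31) = -1/14 + 62 = 867/14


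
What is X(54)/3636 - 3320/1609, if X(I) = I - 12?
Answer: -2000657/975054 ≈ -2.0518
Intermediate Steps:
X(I) = -12 + I
X(54)/3636 - 3320/1609 = (-12 + 54)/3636 - 3320/1609 = 42*(1/3636) - 3320*1/1609 = 7/606 - 3320/1609 = -2000657/975054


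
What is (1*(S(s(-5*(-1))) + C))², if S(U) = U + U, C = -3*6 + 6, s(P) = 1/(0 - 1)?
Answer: 196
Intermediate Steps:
s(P) = -1 (s(P) = 1/(-1) = -1)
C = -12 (C = -18 + 6 = -12)
S(U) = 2*U
(1*(S(s(-5*(-1))) + C))² = (1*(2*(-1) - 12))² = (1*(-2 - 12))² = (1*(-14))² = (-14)² = 196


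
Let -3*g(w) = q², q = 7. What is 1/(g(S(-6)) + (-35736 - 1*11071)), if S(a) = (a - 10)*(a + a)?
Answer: -3/140470 ≈ -2.1357e-5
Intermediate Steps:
S(a) = 2*a*(-10 + a) (S(a) = (-10 + a)*(2*a) = 2*a*(-10 + a))
g(w) = -49/3 (g(w) = -⅓*7² = -⅓*49 = -49/3)
1/(g(S(-6)) + (-35736 - 1*11071)) = 1/(-49/3 + (-35736 - 1*11071)) = 1/(-49/3 + (-35736 - 11071)) = 1/(-49/3 - 46807) = 1/(-140470/3) = -3/140470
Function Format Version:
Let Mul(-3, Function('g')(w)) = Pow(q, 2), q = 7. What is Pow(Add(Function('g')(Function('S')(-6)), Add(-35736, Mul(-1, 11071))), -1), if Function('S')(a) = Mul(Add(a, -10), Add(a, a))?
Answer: Rational(-3, 140470) ≈ -2.1357e-5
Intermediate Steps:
Function('S')(a) = Mul(2, a, Add(-10, a)) (Function('S')(a) = Mul(Add(-10, a), Mul(2, a)) = Mul(2, a, Add(-10, a)))
Function('g')(w) = Rational(-49, 3) (Function('g')(w) = Mul(Rational(-1, 3), Pow(7, 2)) = Mul(Rational(-1, 3), 49) = Rational(-49, 3))
Pow(Add(Function('g')(Function('S')(-6)), Add(-35736, Mul(-1, 11071))), -1) = Pow(Add(Rational(-49, 3), Add(-35736, Mul(-1, 11071))), -1) = Pow(Add(Rational(-49, 3), Add(-35736, -11071)), -1) = Pow(Add(Rational(-49, 3), -46807), -1) = Pow(Rational(-140470, 3), -1) = Rational(-3, 140470)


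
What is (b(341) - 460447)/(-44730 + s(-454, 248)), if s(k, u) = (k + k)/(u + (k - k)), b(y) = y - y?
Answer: 28547714/2773487 ≈ 10.293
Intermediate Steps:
b(y) = 0
s(k, u) = 2*k/u (s(k, u) = (2*k)/(u + 0) = (2*k)/u = 2*k/u)
(b(341) - 460447)/(-44730 + s(-454, 248)) = (0 - 460447)/(-44730 + 2*(-454)/248) = -460447/(-44730 + 2*(-454)*(1/248)) = -460447/(-44730 - 227/62) = -460447/(-2773487/62) = -460447*(-62/2773487) = 28547714/2773487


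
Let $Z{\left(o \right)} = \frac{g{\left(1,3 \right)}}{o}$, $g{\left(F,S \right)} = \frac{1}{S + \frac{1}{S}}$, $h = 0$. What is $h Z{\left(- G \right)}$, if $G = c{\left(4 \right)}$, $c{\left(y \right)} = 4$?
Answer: $0$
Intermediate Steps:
$G = 4$
$Z{\left(o \right)} = \frac{3}{10 o}$ ($Z{\left(o \right)} = \frac{3 \frac{1}{1 + 3^{2}}}{o} = \frac{3 \frac{1}{1 + 9}}{o} = \frac{3 \cdot \frac{1}{10}}{o} = \frac{3}{10 o}$)
$h Z{\left(- G \right)} = 0 \frac{3}{10 \left(\left(-1\right) 4\right)} = 0 \frac{3}{10 \left(-4\right)} = 0 \cdot \frac{3}{10} \left(- \frac{1}{4}\right) = 0 \left(- \frac{3}{40}\right) = 0$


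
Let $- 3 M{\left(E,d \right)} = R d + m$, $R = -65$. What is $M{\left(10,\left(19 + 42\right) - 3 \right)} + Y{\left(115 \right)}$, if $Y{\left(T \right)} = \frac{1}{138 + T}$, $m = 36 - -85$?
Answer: $\frac{923200}{759} \approx 1216.3$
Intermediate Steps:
$m = 121$ ($m = 36 + 85 = 121$)
$M{\left(E,d \right)} = - \frac{121}{3} + \frac{65 d}{3}$ ($M{\left(E,d \right)} = - \frac{- 65 d + 121}{3} = - \frac{121 - 65 d}{3} = - \frac{121}{3} + \frac{65 d}{3}$)
$M{\left(10,\left(19 + 42\right) - 3 \right)} + Y{\left(115 \right)} = \left(- \frac{121}{3} + \frac{65 \left(\left(19 + 42\right) - 3\right)}{3}\right) + \frac{1}{138 + 115} = \left(- \frac{121}{3} + \frac{65 \left(61 - 3\right)}{3}\right) + \frac{1}{253} = \left(- \frac{121}{3} + \frac{65}{3} \cdot 58\right) + \frac{1}{253} = \left(- \frac{121}{3} + \frac{3770}{3}\right) + \frac{1}{253} = \frac{3649}{3} + \frac{1}{253} = \frac{923200}{759}$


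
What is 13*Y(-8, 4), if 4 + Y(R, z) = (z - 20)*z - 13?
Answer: -1053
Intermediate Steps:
Y(R, z) = -17 + z*(-20 + z) (Y(R, z) = -4 + ((z - 20)*z - 13) = -4 + ((-20 + z)*z - 13) = -4 + (z*(-20 + z) - 13) = -4 + (-13 + z*(-20 + z)) = -17 + z*(-20 + z))
13*Y(-8, 4) = 13*(-17 + 4² - 20*4) = 13*(-17 + 16 - 80) = 13*(-81) = -1053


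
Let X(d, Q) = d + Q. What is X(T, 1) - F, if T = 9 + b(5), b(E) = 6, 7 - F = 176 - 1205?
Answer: -1020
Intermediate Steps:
F = 1036 (F = 7 - (176 - 1205) = 7 - 1*(-1029) = 7 + 1029 = 1036)
T = 15 (T = 9 + 6 = 15)
X(d, Q) = Q + d
X(T, 1) - F = (1 + 15) - 1*1036 = 16 - 1036 = -1020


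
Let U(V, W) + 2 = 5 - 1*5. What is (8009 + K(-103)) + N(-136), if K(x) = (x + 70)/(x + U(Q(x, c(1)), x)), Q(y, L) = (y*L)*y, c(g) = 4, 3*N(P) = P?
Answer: 836218/105 ≈ 7964.0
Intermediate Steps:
N(P) = P/3
Q(y, L) = L*y² (Q(y, L) = (L*y)*y = L*y²)
U(V, W) = -2 (U(V, W) = -2 + (5 - 1*5) = -2 + (5 - 5) = -2 + 0 = -2)
K(x) = (70 + x)/(-2 + x) (K(x) = (x + 70)/(x - 2) = (70 + x)/(-2 + x))
(8009 + K(-103)) + N(-136) = (8009 + (70 - 103)/(-2 - 103)) + (⅓)*(-136) = (8009 - 33/(-105)) - 136/3 = (8009 - 1/105*(-33)) - 136/3 = (8009 + 11/35) - 136/3 = 280326/35 - 136/3 = 836218/105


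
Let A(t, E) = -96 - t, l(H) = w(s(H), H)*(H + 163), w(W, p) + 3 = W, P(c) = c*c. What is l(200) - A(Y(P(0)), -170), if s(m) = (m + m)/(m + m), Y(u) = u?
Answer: -630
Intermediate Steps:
P(c) = c²
s(m) = 1 (s(m) = (2*m)/((2*m)) = (2*m)*(1/(2*m)) = 1)
w(W, p) = -3 + W
l(H) = -326 - 2*H (l(H) = (-3 + 1)*(H + 163) = -2*(163 + H) = -326 - 2*H)
l(200) - A(Y(P(0)), -170) = (-326 - 2*200) - (-96 - 1*0²) = (-326 - 400) - (-96 - 1*0) = -726 - (-96 + 0) = -726 - 1*(-96) = -726 + 96 = -630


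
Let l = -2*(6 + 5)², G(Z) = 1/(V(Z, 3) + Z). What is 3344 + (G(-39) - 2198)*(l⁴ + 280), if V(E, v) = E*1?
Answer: -294006090696244/39 ≈ -7.5386e+12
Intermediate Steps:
V(E, v) = E
G(Z) = 1/(2*Z) (G(Z) = 1/(Z + Z) = 1/(2*Z))
l = -242 (l = -2*11² = -2*121 = -242)
3344 + (G(-39) - 2198)*(l⁴ + 280) = 3344 + ((½)/(-39) - 2198)*((-242)⁴ + 280) = 3344 + ((½)*(-1/39) - 2198)*(3429742096 + 280) = 3344 + (-1/78 - 2198)*3429742376 = 3344 - 171445/78*3429742376 = 3344 - 294006090826660/39 = -294006090696244/39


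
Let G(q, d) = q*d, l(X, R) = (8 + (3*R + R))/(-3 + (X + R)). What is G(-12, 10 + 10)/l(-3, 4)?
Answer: 20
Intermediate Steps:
l(X, R) = (8 + 4*R)/(-3 + R + X) (l(X, R) = (8 + 4*R)/(-3 + (R + X)) = (8 + 4*R)/(-3 + R + X))
G(q, d) = d*q
G(-12, 10 + 10)/l(-3, 4) = ((10 + 10)*(-12))/((4*(2 + 4)/(-3 + 4 - 3))) = (20*(-12))/((4*6/(-2))) = -240/(4*(-½)*6) = -240/(-12) = -240*(-1/12) = 20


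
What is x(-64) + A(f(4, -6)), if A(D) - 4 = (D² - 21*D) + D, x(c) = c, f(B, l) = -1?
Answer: -39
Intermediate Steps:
A(D) = 4 + D² - 20*D (A(D) = 4 + ((D² - 21*D) + D) = 4 + (D² - 20*D) = 4 + D² - 20*D)
x(-64) + A(f(4, -6)) = -64 + (4 + (-1)² - 20*(-1)) = -64 + (4 + 1 + 20) = -64 + 25 = -39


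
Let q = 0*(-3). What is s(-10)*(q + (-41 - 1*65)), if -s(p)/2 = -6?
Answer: -1272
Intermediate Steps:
s(p) = 12 (s(p) = -2*(-6) = 12)
q = 0
s(-10)*(q + (-41 - 1*65)) = 12*(0 + (-41 - 1*65)) = 12*(0 + (-41 - 65)) = 12*(0 - 106) = 12*(-106) = -1272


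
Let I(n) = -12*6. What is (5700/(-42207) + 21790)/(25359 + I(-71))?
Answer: 306561610/355762803 ≈ 0.86170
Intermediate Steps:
I(n) = -72
(5700/(-42207) + 21790)/(25359 + I(-71)) = (5700/(-42207) + 21790)/(25359 - 72) = (5700*(-1/42207) + 21790)/25287 = (-1900/14069 + 21790)*(1/25287) = (306561610/14069)*(1/25287) = 306561610/355762803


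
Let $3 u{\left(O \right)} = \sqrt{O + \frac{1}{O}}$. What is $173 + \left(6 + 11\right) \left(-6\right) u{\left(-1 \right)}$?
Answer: $173 - 34 i \sqrt{2} \approx 173.0 - 48.083 i$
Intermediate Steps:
$u{\left(O \right)} = \frac{\sqrt{O + \frac{1}{O}}}{3}$
$173 + \left(6 + 11\right) \left(-6\right) u{\left(-1 \right)} = 173 + \left(6 + 11\right) \left(-6\right) \frac{\sqrt{-1 + \frac{1}{-1}}}{3} = 173 + 17 \left(-6\right) \frac{\sqrt{-1 - 1}}{3} = 173 - 102 \frac{\sqrt{-2}}{3} = 173 - 102 \frac{i \sqrt{2}}{3} = 173 - 34 i \sqrt{2}$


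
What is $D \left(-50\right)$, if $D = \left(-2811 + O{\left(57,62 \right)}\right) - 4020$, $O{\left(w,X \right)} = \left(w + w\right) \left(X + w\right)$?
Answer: $-336750$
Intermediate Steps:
$O{\left(w,X \right)} = 2 w \left(X + w\right)$
$D = 6735$ ($D = \left(-2811 + 2 \cdot 57 \left(62 + 57\right)\right) - 4020 = \left(-2811 + 2 \cdot 57 \cdot 119\right) - 4020 = \left(-2811 + 13566\right) - 4020 = 10755 - 4020 = 6735$)
$D \left(-50\right) = 6735 \left(-50\right) = -336750$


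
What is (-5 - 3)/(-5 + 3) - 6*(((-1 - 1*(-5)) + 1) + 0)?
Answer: -26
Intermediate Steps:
(-5 - 3)/(-5 + 3) - 6*(((-1 - 1*(-5)) + 1) + 0) = -8/(-2) - 6*(((-1 + 5) + 1) + 0) = -8*(-½) - 6*((4 + 1) + 0) = 4 - 6*(5 + 0) = 4 - 6*5 = 4 - 30 = -26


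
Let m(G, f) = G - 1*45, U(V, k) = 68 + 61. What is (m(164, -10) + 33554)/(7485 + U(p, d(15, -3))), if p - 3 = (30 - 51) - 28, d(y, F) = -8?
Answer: 33673/7614 ≈ 4.4225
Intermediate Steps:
p = -46 (p = 3 + ((30 - 51) - 28) = 3 + (-21 - 28) = 3 - 49 = -46)
U(V, k) = 129
m(G, f) = -45 + G (m(G, f) = G - 45 = -45 + G)
(m(164, -10) + 33554)/(7485 + U(p, d(15, -3))) = ((-45 + 164) + 33554)/(7485 + 129) = (119 + 33554)/7614 = 33673*(1/7614) = 33673/7614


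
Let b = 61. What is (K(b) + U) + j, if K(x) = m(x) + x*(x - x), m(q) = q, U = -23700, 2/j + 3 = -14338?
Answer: -339006901/14341 ≈ -23639.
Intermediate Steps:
j = -2/14341 (j = 2/(-3 - 14338) = 2/(-14341) = 2*(-1/14341) = -2/14341 ≈ -0.00013946)
K(x) = x (K(x) = x + x*(x - x) = x + x*0 = x + 0 = x)
(K(b) + U) + j = (61 - 23700) - 2/14341 = -23639 - 2/14341 = -339006901/14341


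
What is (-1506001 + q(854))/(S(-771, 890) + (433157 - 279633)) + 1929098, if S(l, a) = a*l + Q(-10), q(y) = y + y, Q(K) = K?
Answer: 1027585710541/532676 ≈ 1.9291e+6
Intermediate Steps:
q(y) = 2*y
S(l, a) = -10 + a*l (S(l, a) = a*l - 10 = -10 + a*l)
(-1506001 + q(854))/(S(-771, 890) + (433157 - 279633)) + 1929098 = (-1506001 + 2*854)/((-10 + 890*(-771)) + (433157 - 279633)) + 1929098 = (-1506001 + 1708)/((-10 - 686190) + 153524) + 1929098 = -1504293/(-686200 + 153524) + 1929098 = -1504293/(-532676) + 1929098 = -1504293*(-1/532676) + 1929098 = 1504293/532676 + 1929098 = 1027585710541/532676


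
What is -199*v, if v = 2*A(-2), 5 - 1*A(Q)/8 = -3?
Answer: -25472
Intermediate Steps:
A(Q) = 64 (A(Q) = 40 - 8*(-3) = 40 + 24 = 64)
v = 128 (v = 2*64 = 128)
-199*v = -199*128 = -25472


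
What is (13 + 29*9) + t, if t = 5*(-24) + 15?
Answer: 169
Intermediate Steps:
t = -105 (t = -120 + 15 = -105)
(13 + 29*9) + t = (13 + 29*9) - 105 = (13 + 261) - 105 = 274 - 105 = 169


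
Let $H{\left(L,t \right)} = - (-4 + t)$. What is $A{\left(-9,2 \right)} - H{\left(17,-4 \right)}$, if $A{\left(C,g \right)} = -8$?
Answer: $-16$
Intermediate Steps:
$H{\left(L,t \right)} = 4 - t$
$A{\left(-9,2 \right)} - H{\left(17,-4 \right)} = -8 - \left(4 - -4\right) = -8 - \left(4 + 4\right) = -8 - 8 = -16$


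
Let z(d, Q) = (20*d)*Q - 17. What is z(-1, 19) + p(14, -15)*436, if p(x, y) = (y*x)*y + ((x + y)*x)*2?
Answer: 1360795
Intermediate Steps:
z(d, Q) = -17 + 20*Q*d (z(d, Q) = 20*Q*d - 17 = -17 + 20*Q*d)
p(x, y) = x*y**2 + 2*x*(x + y) (p(x, y) = (x*y)*y + (x*(x + y))*2 = x*y**2 + 2*x*(x + y))
z(-1, 19) + p(14, -15)*436 = (-17 + 20*19*(-1)) + (14*((-15)**2 + 2*14 + 2*(-15)))*436 = (-17 - 380) + (14*(225 + 28 - 30))*436 = -397 + (14*223)*436 = -397 + 3122*436 = -397 + 1361192 = 1360795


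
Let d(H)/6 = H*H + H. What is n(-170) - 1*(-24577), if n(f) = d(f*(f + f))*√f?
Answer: 24577 + 20045386800*I*√170 ≈ 24577.0 + 2.6136e+11*I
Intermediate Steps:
d(H) = 6*H + 6*H² (d(H) = 6*(H*H + H) = 6*(H² + H) = 6*(H + H²) = 6*H + 6*H²)
n(f) = 12*f^(5/2)*(1 + 2*f²) (n(f) = (6*(f*(f + f))*(1 + f*(f + f)))*√f = (6*(f*(2*f))*(1 + f*(2*f)))*√f = (6*(2*f²)*(1 + 2*f²))*√f = (12*f²*(1 + 2*f²))*√f = 12*f^(5/2)*(1 + 2*f²))
n(-170) - 1*(-24577) = (-170)^(5/2)*(12 + 24*(-170)²) - 1*(-24577) = (28900*I*√170)*(12 + 24*28900) + 24577 = (28900*I*√170)*(12 + 693600) + 24577 = (28900*I*√170)*693612 + 24577 = 20045386800*I*√170 + 24577 = 24577 + 20045386800*I*√170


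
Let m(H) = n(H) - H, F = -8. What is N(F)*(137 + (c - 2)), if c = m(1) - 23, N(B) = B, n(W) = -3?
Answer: -864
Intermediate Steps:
m(H) = -3 - H
c = -27 (c = (-3 - 1*1) - 23 = (-3 - 1) - 23 = -4 - 23 = -27)
N(F)*(137 + (c - 2)) = -8*(137 + (-27 - 2)) = -8*(137 - 29) = -8*108 = -864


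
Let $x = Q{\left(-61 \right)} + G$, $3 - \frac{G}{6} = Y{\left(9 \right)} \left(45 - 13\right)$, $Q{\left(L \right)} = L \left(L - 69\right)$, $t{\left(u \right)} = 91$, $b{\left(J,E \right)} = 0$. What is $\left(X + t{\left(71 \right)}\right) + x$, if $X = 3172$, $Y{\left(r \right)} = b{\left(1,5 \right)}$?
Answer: $11211$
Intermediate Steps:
$Y{\left(r \right)} = 0$
$Q{\left(L \right)} = L \left(-69 + L\right)$
$G = 18$ ($G = 18 - 6 \cdot 0 \left(45 - 13\right) = 18 - 6 \cdot 0 \cdot 32 = 18 - 0 = 18 + 0 = 18$)
$x = 7948$ ($x = - 61 \left(-69 - 61\right) + 18 = \left(-61\right) \left(-130\right) + 18 = 7930 + 18 = 7948$)
$\left(X + t{\left(71 \right)}\right) + x = \left(3172 + 91\right) + 7948 = 3263 + 7948 = 11211$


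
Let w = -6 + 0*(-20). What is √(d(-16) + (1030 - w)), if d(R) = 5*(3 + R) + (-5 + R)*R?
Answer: √1307 ≈ 36.152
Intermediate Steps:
w = -6 (w = -6 + 0 = -6)
d(R) = 15 + 5*R + R*(-5 + R) (d(R) = (15 + 5*R) + R*(-5 + R) = 15 + 5*R + R*(-5 + R))
√(d(-16) + (1030 - w)) = √((15 + (-16)²) + (1030 - 1*(-6))) = √((15 + 256) + (1030 + 6)) = √(271 + 1036) = √1307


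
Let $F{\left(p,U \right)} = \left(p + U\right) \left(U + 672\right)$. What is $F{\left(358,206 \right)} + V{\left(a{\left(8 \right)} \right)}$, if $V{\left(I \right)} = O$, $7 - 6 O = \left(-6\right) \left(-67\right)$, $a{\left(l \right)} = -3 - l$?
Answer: $\frac{2970757}{6} \approx 4.9513 \cdot 10^{5}$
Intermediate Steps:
$F{\left(p,U \right)} = \left(672 + U\right) \left(U + p\right)$ ($F{\left(p,U \right)} = \left(U + p\right) \left(672 + U\right) = \left(672 + U\right) \left(U + p\right)$)
$O = - \frac{395}{6}$ ($O = \frac{7}{6} - \frac{\left(-6\right) \left(-67\right)}{6} = \frac{7}{6} - 67 = - \frac{395}{6} \approx -65.833$)
$V{\left(I \right)} = - \frac{395}{6}$
$F{\left(358,206 \right)} + V{\left(a{\left(8 \right)} \right)} = \left(206^{2} + 672 \cdot 206 + 672 \cdot 358 + 206 \cdot 358\right) - \frac{395}{6} = \left(42436 + 138432 + 240576 + 73748\right) - \frac{395}{6} = 495192 - \frac{395}{6} = \frac{2970757}{6}$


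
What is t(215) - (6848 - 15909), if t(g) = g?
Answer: 9276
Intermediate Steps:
t(215) - (6848 - 15909) = 215 - (6848 - 15909) = 215 - 1*(-9061) = 215 + 9061 = 9276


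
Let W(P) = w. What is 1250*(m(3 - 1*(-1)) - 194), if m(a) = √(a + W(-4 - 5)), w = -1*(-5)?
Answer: -238750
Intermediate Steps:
w = 5
W(P) = 5
m(a) = √(5 + a) (m(a) = √(a + 5) = √(5 + a))
1250*(m(3 - 1*(-1)) - 194) = 1250*(√(5 + (3 - 1*(-1))) - 194) = 1250*(√(5 + (3 + 1)) - 194) = 1250*(√(5 + 4) - 194) = 1250*(√9 - 194) = 1250*(3 - 194) = 1250*(-191) = -238750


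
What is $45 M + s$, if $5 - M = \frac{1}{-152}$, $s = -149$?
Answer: $\frac{11597}{152} \approx 76.296$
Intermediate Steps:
$M = \frac{761}{152}$ ($M = 5 - \frac{1}{-152} = 5 - - \frac{1}{152} = 5 + \frac{1}{152} = \frac{761}{152} \approx 5.0066$)
$45 M + s = 45 \cdot \frac{761}{152} - 149 = \frac{34245}{152} - 149 = \frac{11597}{152}$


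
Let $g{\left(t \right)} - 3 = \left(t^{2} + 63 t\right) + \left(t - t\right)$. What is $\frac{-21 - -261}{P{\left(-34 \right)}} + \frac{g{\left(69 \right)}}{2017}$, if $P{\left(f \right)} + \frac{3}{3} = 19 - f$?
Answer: $\frac{239463}{26221} \approx 9.1325$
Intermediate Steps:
$P{\left(f \right)} = 18 - f$ ($P{\left(f \right)} = -1 - \left(-19 + f\right) = 18 - f$)
$g{\left(t \right)} = 3 + t^{2} + 63 t$ ($g{\left(t \right)} = 3 + \left(\left(t^{2} + 63 t\right) + \left(t - t\right)\right) = 3 + \left(\left(t^{2} + 63 t\right) + 0\right) = 3 + \left(t^{2} + 63 t\right) = 3 + t^{2} + 63 t$)
$\frac{-21 - -261}{P{\left(-34 \right)}} + \frac{g{\left(69 \right)}}{2017} = \frac{-21 - -261}{18 - -34} + \frac{3 + 69^{2} + 63 \cdot 69}{2017} = \frac{-21 + 261}{18 + 34} + \left(3 + 4761 + 4347\right) \frac{1}{2017} = \frac{240}{52} + 9111 \cdot \frac{1}{2017} = 240 \cdot \frac{1}{52} + \frac{9111}{2017} = \frac{60}{13} + \frac{9111}{2017} = \frac{239463}{26221}$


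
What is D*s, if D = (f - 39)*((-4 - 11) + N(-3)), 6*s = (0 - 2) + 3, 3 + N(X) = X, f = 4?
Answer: 245/2 ≈ 122.50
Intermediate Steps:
N(X) = -3 + X
s = 1/6 (s = ((0 - 2) + 3)/6 = (-2 + 3)/6 = (1/6)*1 = 1/6 ≈ 0.16667)
D = 735 (D = (4 - 39)*((-4 - 11) + (-3 - 3)) = -35*(-15 - 6) = -35*(-21) = 735)
D*s = 735*(1/6) = 245/2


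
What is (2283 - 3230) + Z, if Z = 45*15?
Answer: -272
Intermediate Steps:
Z = 675
(2283 - 3230) + Z = (2283 - 3230) + 675 = -947 + 675 = -272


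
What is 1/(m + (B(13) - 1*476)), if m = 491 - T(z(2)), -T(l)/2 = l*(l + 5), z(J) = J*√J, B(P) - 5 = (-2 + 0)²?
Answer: 1/20 - √2/40 ≈ 0.014645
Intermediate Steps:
B(P) = 9 (B(P) = 5 + (-2 + 0)² = 5 + (-2)² = 5 + 4 = 9)
z(J) = J^(3/2)
T(l) = -2*l*(5 + l) (T(l) = -2*l*(l + 5) = -2*l*(5 + l))
m = 491 + 4*√2*(5 + 2*√2) (m = 491 - (-2)*2^(3/2)*(5 + 2^(3/2)) = 491 - (-2)*2*√2*(5 + 2*√2) = 491 - (-4)*√2*(5 + 2*√2) = 491 + 4*√2*(5 + 2*√2) ≈ 535.28)
1/(m + (B(13) - 1*476)) = 1/((507 + 20*√2) + (9 - 1*476)) = 1/((507 + 20*√2) + (9 - 476)) = 1/((507 + 20*√2) - 467) = 1/(40 + 20*√2)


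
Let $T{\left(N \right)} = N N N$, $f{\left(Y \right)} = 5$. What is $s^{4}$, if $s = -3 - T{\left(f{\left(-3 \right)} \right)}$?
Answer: $268435456$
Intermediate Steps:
$T{\left(N \right)} = N^{3}$ ($T{\left(N \right)} = N^{2} N = N^{3}$)
$s = -128$ ($s = -3 - 5^{3} = -3 - 125 = -128$)
$s^{4} = \left(-128\right)^{4} = 268435456$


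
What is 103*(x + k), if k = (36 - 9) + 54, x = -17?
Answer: 6592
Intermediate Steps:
k = 81 (k = 27 + 54 = 81)
103*(x + k) = 103*(-17 + 81) = 103*64 = 6592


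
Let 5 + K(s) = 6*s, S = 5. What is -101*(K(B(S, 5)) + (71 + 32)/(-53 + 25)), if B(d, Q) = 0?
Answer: 24543/28 ≈ 876.54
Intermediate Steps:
K(s) = -5 + 6*s
-101*(K(B(S, 5)) + (71 + 32)/(-53 + 25)) = -101*((-5 + 6*0) + (71 + 32)/(-53 + 25)) = -101*((-5 + 0) + 103/(-28)) = -101*(-5 + 103*(-1/28)) = -101*(-5 - 103/28) = -101*(-243/28) = 24543/28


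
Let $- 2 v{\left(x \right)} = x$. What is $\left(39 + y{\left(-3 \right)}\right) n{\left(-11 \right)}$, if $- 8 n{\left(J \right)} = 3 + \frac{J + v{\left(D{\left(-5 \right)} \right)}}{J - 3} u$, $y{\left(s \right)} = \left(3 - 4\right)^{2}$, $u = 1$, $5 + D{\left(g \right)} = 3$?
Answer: $- \frac{130}{7} \approx -18.571$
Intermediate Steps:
$D{\left(g \right)} = -2$ ($D{\left(g \right)} = -5 + 3 = -2$)
$v{\left(x \right)} = - \frac{x}{2}$
$y{\left(s \right)} = 1$ ($y{\left(s \right)} = \left(-1\right)^{2} = 1$)
$n{\left(J \right)} = - \frac{3}{8} - \frac{1 + J}{8 \left(-3 + J\right)}$ ($n{\left(J \right)} = - \frac{3 + \frac{J - -1}{J - 3} \cdot 1}{8} = - \frac{3 + \frac{J + 1}{-3 + J} 1}{8} = - \frac{3 + \frac{1 + J}{-3 + J} 1}{8} = - \frac{3 + \frac{1 + J}{-3 + J}}{8} = - \frac{3}{8} - \frac{1 + J}{8 \left(-3 + J\right)}$)
$\left(39 + y{\left(-3 \right)}\right) n{\left(-11 \right)} = \left(39 + 1\right) \frac{2 - -11}{2 \left(-3 - 11\right)} = 40 \frac{2 + 11}{2 \left(-14\right)} = 40 \cdot \frac{1}{2} \left(- \frac{1}{14}\right) 13 = 40 \left(- \frac{13}{28}\right) = - \frac{130}{7}$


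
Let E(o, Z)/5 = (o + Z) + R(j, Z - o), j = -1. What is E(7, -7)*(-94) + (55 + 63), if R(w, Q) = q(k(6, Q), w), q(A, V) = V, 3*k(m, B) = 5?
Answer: 588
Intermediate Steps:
k(m, B) = 5/3 (k(m, B) = (1/3)*5 = 5/3)
R(w, Q) = w
E(o, Z) = -5 + 5*Z + 5*o (E(o, Z) = 5*((o + Z) - 1) = 5*((Z + o) - 1) = 5*(-1 + Z + o) = -5 + 5*Z + 5*o)
E(7, -7)*(-94) + (55 + 63) = (-5 + 5*(-7) + 5*7)*(-94) + (55 + 63) = (-5 - 35 + 35)*(-94) + 118 = -5*(-94) + 118 = 470 + 118 = 588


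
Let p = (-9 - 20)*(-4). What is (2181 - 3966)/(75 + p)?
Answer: -1785/191 ≈ -9.3456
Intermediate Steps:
p = 116 (p = -29*(-4) = 116)
(2181 - 3966)/(75 + p) = (2181 - 3966)/(75 + 116) = -1785/191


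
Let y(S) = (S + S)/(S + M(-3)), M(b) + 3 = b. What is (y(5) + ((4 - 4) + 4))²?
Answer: 36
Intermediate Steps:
M(b) = -3 + b
y(S) = 2*S/(-6 + S) (y(S) = (S + S)/(S + (-3 - 3)) = (2*S)/(S - 6) = (2*S)/(-6 + S) = 2*S/(-6 + S))
(y(5) + ((4 - 4) + 4))² = (2*5/(-6 + 5) + ((4 - 4) + 4))² = (2*5/(-1) + (0 + 4))² = (2*5*(-1) + 4)² = (-10 + 4)² = (-6)² = 36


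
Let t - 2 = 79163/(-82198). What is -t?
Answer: -85233/82198 ≈ -1.0369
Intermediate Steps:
t = 85233/82198 (t = 2 + 79163/(-82198) = 2 + 79163*(-1/82198) = 2 - 79163/82198 = 85233/82198 ≈ 1.0369)
-t = -1*85233/82198 = -85233/82198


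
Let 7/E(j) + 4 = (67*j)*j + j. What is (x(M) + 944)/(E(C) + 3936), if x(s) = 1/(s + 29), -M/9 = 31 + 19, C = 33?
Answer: 29008699616/120951834499 ≈ 0.23984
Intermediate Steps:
M = -450 (M = -9*(31 + 19) = -9*50 = -450)
x(s) = 1/(29 + s)
E(j) = 7/(-4 + j + 67*j²) (E(j) = 7/(-4 + ((67*j)*j + j)) = 7/(-4 + (67*j² + j)) = 7/(-4 + (j + 67*j²)) = 7/(-4 + j + 67*j²))
(x(M) + 944)/(E(C) + 3936) = (1/(29 - 450) + 944)/(7/(-4 + 33 + 67*33²) + 3936) = (1/(-421) + 944)/(7/(-4 + 33 + 67*1089) + 3936) = (-1/421 + 944)/(7/(-4 + 33 + 72963) + 3936) = 397423/(421*(7/72992 + 3936)) = 397423/(421*(287296519/72992)) = (397423/421)*(72992/287296519) = 29008699616/120951834499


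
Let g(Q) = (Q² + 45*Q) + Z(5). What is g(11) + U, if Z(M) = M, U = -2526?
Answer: -1905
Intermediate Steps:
g(Q) = 5 + Q² + 45*Q (g(Q) = (Q² + 45*Q) + 5 = 5 + Q² + 45*Q)
g(11) + U = (5 + 11² + 45*11) - 2526 = (5 + 121 + 495) - 2526 = 621 - 2526 = -1905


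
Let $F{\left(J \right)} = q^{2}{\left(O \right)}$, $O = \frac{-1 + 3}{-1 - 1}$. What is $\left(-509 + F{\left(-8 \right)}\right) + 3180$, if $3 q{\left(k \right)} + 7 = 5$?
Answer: $\frac{24043}{9} \approx 2671.4$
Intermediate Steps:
$O = -1$ ($O = \frac{2}{-2} = 2 \left(- \frac{1}{2}\right) = -1$)
$q{\left(k \right)} = - \frac{2}{3}$ ($q{\left(k \right)} = - \frac{7}{3} + \frac{1}{3} \cdot 5 = - \frac{7}{3} + \frac{5}{3} = - \frac{2}{3}$)
$F{\left(J \right)} = \frac{4}{9}$ ($F{\left(J \right)} = \left(- \frac{2}{3}\right)^{2} = \frac{4}{9}$)
$\left(-509 + F{\left(-8 \right)}\right) + 3180 = \left(-509 + \frac{4}{9}\right) + 3180 = - \frac{4577}{9} + 3180 = \frac{24043}{9}$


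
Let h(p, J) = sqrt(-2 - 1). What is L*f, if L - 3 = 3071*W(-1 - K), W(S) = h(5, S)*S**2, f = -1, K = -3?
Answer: -3 - 12284*I*sqrt(3) ≈ -3.0 - 21277.0*I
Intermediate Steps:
h(p, J) = I*sqrt(3) (h(p, J) = sqrt(-3) = I*sqrt(3))
W(S) = I*sqrt(3)*S**2 (W(S) = (I*sqrt(3))*S**2 = I*sqrt(3)*S**2)
L = 3 + 12284*I*sqrt(3) (L = 3 + 3071*(I*sqrt(3)*(-1 - 1*(-3))**2) = 3 + 3071*(I*sqrt(3)*(-1 + 3)**2) = 3 + 3071*(I*sqrt(3)*2**2) = 3 + 3071*(I*sqrt(3)*4) = 3 + 3071*(4*I*sqrt(3)) = 3 + 12284*I*sqrt(3) ≈ 3.0 + 21277.0*I)
L*f = (3 + 12284*I*sqrt(3))*(-1) = -3 - 12284*I*sqrt(3)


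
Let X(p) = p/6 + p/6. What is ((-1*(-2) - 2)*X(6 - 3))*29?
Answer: 0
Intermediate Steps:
X(p) = p/3 (X(p) = p*(1/6) + p*(1/6) = p/6 + p/6 = p/3)
((-1*(-2) - 2)*X(6 - 3))*29 = ((-1*(-2) - 2)*((6 - 3)/3))*29 = ((2 - 2)*((1/3)*3))*29 = (0*1)*29 = 0*29 = 0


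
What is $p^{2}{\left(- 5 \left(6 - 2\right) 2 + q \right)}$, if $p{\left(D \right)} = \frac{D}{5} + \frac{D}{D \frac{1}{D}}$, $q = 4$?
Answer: $\frac{46656}{25} \approx 1866.2$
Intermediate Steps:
$p{\left(D \right)} = \frac{6 D}{5}$ ($p{\left(D \right)} = D \frac{1}{5} + \frac{D}{1} = \frac{D}{5} + D 1 = \frac{D}{5} + D = \frac{6 D}{5}$)
$p^{2}{\left(- 5 \left(6 - 2\right) 2 + q \right)} = \left(\frac{6 \left(- 5 \left(6 - 2\right) 2 + 4\right)}{5}\right)^{2} = \left(\frac{6 \left(- 5 \cdot 4 \cdot 2 + 4\right)}{5}\right)^{2} = \left(\frac{6 \left(\left(-5\right) 8 + 4\right)}{5}\right)^{2} = \left(\frac{6 \left(-40 + 4\right)}{5}\right)^{2} = \left(\frac{6}{5} \left(-36\right)\right)^{2} = \left(- \frac{216}{5}\right)^{2} = \frac{46656}{25}$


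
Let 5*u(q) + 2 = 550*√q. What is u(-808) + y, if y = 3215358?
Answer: 16076788/5 + 220*I*√202 ≈ 3.2154e+6 + 3126.8*I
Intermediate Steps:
u(q) = -⅖ + 110*√q (u(q) = -⅖ + (550*√q)/5 = -⅖ + 110*√q)
u(-808) + y = (-⅖ + 110*√(-808)) + 3215358 = (-⅖ + 110*(2*I*√202)) + 3215358 = (-⅖ + 220*I*√202) + 3215358 = 16076788/5 + 220*I*√202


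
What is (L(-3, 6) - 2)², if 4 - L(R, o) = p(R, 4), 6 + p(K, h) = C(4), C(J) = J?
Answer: 16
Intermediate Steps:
p(K, h) = -2 (p(K, h) = -6 + 4 = -2)
L(R, o) = 6 (L(R, o) = 4 - 1*(-2) = 4 + 2 = 6)
(L(-3, 6) - 2)² = (6 - 2)² = 4² = 16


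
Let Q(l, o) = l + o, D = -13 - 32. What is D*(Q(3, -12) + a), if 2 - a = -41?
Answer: -1530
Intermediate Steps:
D = -45
a = 43 (a = 2 - 1*(-41) = 2 + 41 = 43)
D*(Q(3, -12) + a) = -45*((3 - 12) + 43) = -45*(-9 + 43) = -45*34 = -1530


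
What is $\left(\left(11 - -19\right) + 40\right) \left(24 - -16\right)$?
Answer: $2800$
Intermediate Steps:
$\left(\left(11 - -19\right) + 40\right) \left(24 - -16\right) = \left(\left(11 + 19\right) + 40\right) \left(24 + 16\right) = \left(30 + 40\right) 40 = 70 \cdot 40 = 2800$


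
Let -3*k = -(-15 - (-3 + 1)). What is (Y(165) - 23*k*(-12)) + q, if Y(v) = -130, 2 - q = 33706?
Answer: -35030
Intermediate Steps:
q = -33704 (q = 2 - 1*33706 = 2 - 33706 = -33704)
k = -13/3 (k = -(-1)*(-15 - (-3 + 1))/3 = -(-1)*(-15 - 1*(-2))/3 = -(-1)*(-15 + 2)/3 = -(-1)*(-13)/3 = -1/3*13 = -13/3 ≈ -4.3333)
(Y(165) - 23*k*(-12)) + q = (-130 - 23*(-13/3)*(-12)) - 33704 = (-130 + (299/3)*(-12)) - 33704 = (-130 - 1196) - 33704 = -1326 - 33704 = -35030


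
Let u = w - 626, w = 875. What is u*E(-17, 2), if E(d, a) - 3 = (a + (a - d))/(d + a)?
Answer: 1992/5 ≈ 398.40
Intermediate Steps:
E(d, a) = 3 + (-d + 2*a)/(a + d) (E(d, a) = 3 + (a + (a - d))/(d + a) = 3 + (-d + 2*a)/(a + d))
u = 249 (u = 875 - 626 = 249)
u*E(-17, 2) = 249*((2*(-17) + 5*2)/(2 - 17)) = 249*((-34 + 10)/(-15)) = 249*(-1/15*(-24)) = 249*(8/5) = 1992/5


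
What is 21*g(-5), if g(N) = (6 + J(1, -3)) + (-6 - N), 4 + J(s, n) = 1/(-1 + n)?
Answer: 63/4 ≈ 15.750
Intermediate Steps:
J(s, n) = -4 + 1/(-1 + n)
g(N) = -17/4 - N (g(N) = (6 + (5 - 4*(-3))/(-1 - 3)) + (-6 - N) = (6 + (5 + 12)/(-4)) + (-6 - N) = (6 - ¼*17) + (-6 - N) = (6 - 17/4) + (-6 - N) = 7/4 + (-6 - N) = -17/4 - N)
21*g(-5) = 21*(-17/4 - 1*(-5)) = 21*(-17/4 + 5) = 21*(¾) = 63/4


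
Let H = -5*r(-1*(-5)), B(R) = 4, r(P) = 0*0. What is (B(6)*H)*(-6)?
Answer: 0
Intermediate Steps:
r(P) = 0
H = 0 (H = -5*0 = 0)
(B(6)*H)*(-6) = (4*0)*(-6) = 0*(-6) = 0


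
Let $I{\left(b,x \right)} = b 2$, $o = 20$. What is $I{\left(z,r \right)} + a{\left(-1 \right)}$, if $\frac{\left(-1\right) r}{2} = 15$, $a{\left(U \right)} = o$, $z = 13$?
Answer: $46$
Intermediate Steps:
$a{\left(U \right)} = 20$
$r = -30$ ($r = \left(-2\right) 15 = -30$)
$I{\left(b,x \right)} = 2 b$
$I{\left(z,r \right)} + a{\left(-1 \right)} = 2 \cdot 13 + 20 = 26 + 20 = 46$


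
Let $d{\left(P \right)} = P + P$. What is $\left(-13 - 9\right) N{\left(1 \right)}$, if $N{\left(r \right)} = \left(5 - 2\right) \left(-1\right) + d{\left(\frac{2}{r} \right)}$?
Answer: $-22$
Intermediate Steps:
$d{\left(P \right)} = 2 P$
$N{\left(r \right)} = -3 + \frac{4}{r}$ ($N{\left(r \right)} = \left(5 - 2\right) \left(-1\right) + 2 \frac{2}{r} = \left(5 - 2\right) \left(-1\right) + \frac{4}{r} = 3 \left(-1\right) + \frac{4}{r} = -3 + \frac{4}{r}$)
$\left(-13 - 9\right) N{\left(1 \right)} = \left(-13 - 9\right) \left(-3 + \frac{4}{1}\right) = - 22 \left(-3 + 4 \cdot 1\right) = - 22 \left(-3 + 4\right) = \left(-22\right) 1 = -22$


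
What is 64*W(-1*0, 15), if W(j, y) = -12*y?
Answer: -11520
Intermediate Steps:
64*W(-1*0, 15) = 64*(-12*15) = 64*(-180) = -11520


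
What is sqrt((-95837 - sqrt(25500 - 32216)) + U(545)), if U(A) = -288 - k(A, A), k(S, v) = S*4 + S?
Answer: sqrt(-98850 - 2*I*sqrt(1679)) ≈ 0.13 - 314.4*I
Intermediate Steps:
k(S, v) = 5*S (k(S, v) = 4*S + S = 5*S)
U(A) = -288 - 5*A
sqrt((-95837 - sqrt(25500 - 32216)) + U(545)) = sqrt((-95837 - sqrt(25500 - 32216)) + (-288 - 5*545)) = sqrt((-95837 - sqrt(-6716)) + (-288 - 2725)) = sqrt((-95837 - 2*I*sqrt(1679)) - 3013) = sqrt(-98850 - 2*I*sqrt(1679))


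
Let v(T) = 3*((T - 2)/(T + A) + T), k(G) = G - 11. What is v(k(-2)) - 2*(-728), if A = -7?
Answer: 5677/4 ≈ 1419.3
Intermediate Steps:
k(G) = -11 + G
v(T) = 3*T + 3*(-2 + T)/(-7 + T) (v(T) = 3*((T - 2)/(T - 7) + T) = 3*((-2 + T)/(-7 + T) + T) = 3*(T + (-2 + T)/(-7 + T)) = 3*T + 3*(-2 + T)/(-7 + T))
v(k(-2)) - 2*(-728) = 3*(-2 + (-11 - 2)**2 - 6*(-11 - 2))/(-7 + (-11 - 2)) - 2*(-728) = 3*(-2 + (-13)**2 - 6*(-13))/(-7 - 13) + 1456 = 3*(-2 + 169 + 78)/(-20) + 1456 = 3*(-1/20)*245 + 1456 = -147/4 + 1456 = 5677/4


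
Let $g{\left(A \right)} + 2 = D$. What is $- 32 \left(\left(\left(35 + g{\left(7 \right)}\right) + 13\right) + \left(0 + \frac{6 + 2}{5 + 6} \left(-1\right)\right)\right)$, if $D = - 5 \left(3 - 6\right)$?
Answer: $- \frac{21216}{11} \approx -1928.7$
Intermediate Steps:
$D = 15$ ($D = - 5 \left(3 - 6\right) = \left(-5\right) \left(-3\right) = 15$)
$g{\left(A \right)} = 13$ ($g{\left(A \right)} = -2 + 15 = 13$)
$- 32 \left(\left(\left(35 + g{\left(7 \right)}\right) + 13\right) + \left(0 + \frac{6 + 2}{5 + 6} \left(-1\right)\right)\right) = - 32 \left(\left(\left(35 + 13\right) + 13\right) + \left(0 + \frac{6 + 2}{5 + 6} \left(-1\right)\right)\right) = - 32 \left(\left(48 + 13\right) + \left(0 + \frac{8}{11} \left(-1\right)\right)\right) = - 32 \left(61 + \left(0 + 8 \cdot \frac{1}{11} \left(-1\right)\right)\right) = - 32 \left(61 + \left(0 + \frac{8}{11} \left(-1\right)\right)\right) = - 32 \left(61 + \left(0 - \frac{8}{11}\right)\right) = - 32 \left(61 - \frac{8}{11}\right) = \left(-32\right) \frac{663}{11} = - \frac{21216}{11}$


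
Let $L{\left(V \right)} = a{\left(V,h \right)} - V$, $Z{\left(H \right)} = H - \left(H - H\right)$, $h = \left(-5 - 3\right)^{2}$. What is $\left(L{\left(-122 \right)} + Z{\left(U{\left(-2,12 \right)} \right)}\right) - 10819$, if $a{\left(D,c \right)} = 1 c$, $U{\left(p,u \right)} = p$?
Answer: $-10635$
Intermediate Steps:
$h = 64$ ($h = \left(-8\right)^{2} = 64$)
$Z{\left(H \right)} = H$ ($Z{\left(H \right)} = H - 0 = H + 0 = H$)
$a{\left(D,c \right)} = c$
$L{\left(V \right)} = 64 - V$
$\left(L{\left(-122 \right)} + Z{\left(U{\left(-2,12 \right)} \right)}\right) - 10819 = \left(\left(64 - -122\right) - 2\right) - 10819 = \left(\left(64 + 122\right) - 2\right) - 10819 = \left(186 - 2\right) - 10819 = 184 - 10819 = -10635$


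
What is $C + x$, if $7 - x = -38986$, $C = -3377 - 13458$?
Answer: $22158$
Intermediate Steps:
$C = -16835$ ($C = -3377 - 13458 = -16835$)
$x = 38993$ ($x = 7 - -38986 = 7 + 38986 = 38993$)
$C + x = -16835 + 38993 = 22158$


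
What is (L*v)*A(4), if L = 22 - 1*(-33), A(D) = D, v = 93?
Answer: 20460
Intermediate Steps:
L = 55 (L = 22 + 33 = 55)
(L*v)*A(4) = (55*93)*4 = 5115*4 = 20460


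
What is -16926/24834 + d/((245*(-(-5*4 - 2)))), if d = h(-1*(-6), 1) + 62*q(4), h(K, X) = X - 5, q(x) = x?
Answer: -7097637/11154605 ≈ -0.63630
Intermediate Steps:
h(K, X) = -5 + X
d = 244 (d = (-5 + 1) + 62*4 = -4 + 248 = 244)
-16926/24834 + d/((245*(-(-5*4 - 2)))) = -16926/24834 + 244/((245*(-(-5*4 - 2)))) = -16926*1/24834 + 244/((245*(-(-20 - 2)))) = -2821/4139 + 244/((245*(-1*(-22)))) = -2821/4139 + 244/((245*22)) = -2821/4139 + 244/5390 = -2821/4139 + 244*(1/5390) = -2821/4139 + 122/2695 = -7097637/11154605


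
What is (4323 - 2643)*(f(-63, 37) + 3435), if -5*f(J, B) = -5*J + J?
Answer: 5686128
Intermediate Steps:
f(J, B) = 4*J/5 (f(J, B) = -(-5*J + J)/5 = -(-4)*J/5 = 4*J/5)
(4323 - 2643)*(f(-63, 37) + 3435) = (4323 - 2643)*((⅘)*(-63) + 3435) = 1680*(-252/5 + 3435) = 1680*(16923/5) = 5686128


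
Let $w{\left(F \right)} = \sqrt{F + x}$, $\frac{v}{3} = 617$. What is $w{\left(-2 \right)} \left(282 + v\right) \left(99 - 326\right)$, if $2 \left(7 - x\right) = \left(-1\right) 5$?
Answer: $- \frac{484191 \sqrt{30}}{2} \approx -1.326 \cdot 10^{6}$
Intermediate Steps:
$v = 1851$ ($v = 3 \cdot 617 = 1851$)
$x = \frac{19}{2}$ ($x = 7 - \frac{\left(-1\right) 5}{2} = 7 - - \frac{5}{2} = 7 + \frac{5}{2} = \frac{19}{2} \approx 9.5$)
$w{\left(F \right)} = \sqrt{\frac{19}{2} + F}$ ($w{\left(F \right)} = \sqrt{F + \frac{19}{2}} = \sqrt{\frac{19}{2} + F}$)
$w{\left(-2 \right)} \left(282 + v\right) \left(99 - 326\right) = \frac{\sqrt{38 + 4 \left(-2\right)}}{2} \left(282 + 1851\right) \left(99 - 326\right) = \frac{\sqrt{38 - 8}}{2} \cdot 2133 \left(-227\right) = \frac{\sqrt{30}}{2} \left(-484191\right) = - \frac{484191 \sqrt{30}}{2}$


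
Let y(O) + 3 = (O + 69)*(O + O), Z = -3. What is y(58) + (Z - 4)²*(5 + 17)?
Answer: 15807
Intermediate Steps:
y(O) = -3 + 2*O*(69 + O) (y(O) = -3 + (O + 69)*(O + O) = -3 + (69 + O)*(2*O) = -3 + 2*O*(69 + O))
y(58) + (Z - 4)²*(5 + 17) = (-3 + 2*58² + 138*58) + (-3 - 4)²*(5 + 17) = (-3 + 2*3364 + 8004) + (-7)²*22 = (-3 + 6728 + 8004) + 49*22 = 14729 + 1078 = 15807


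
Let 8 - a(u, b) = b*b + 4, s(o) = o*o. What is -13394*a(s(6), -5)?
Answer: 281274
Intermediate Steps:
s(o) = o²
a(u, b) = 4 - b² (a(u, b) = 8 - (b*b + 4) = 8 - (b² + 4) = 8 - (4 + b²) = 8 + (-4 - b²) = 4 - b²)
-13394*a(s(6), -5) = -13394*(4 - 1*(-5)²) = -13394*(4 - 1*25) = -13394*(4 - 25) = -13394*(-21) = 281274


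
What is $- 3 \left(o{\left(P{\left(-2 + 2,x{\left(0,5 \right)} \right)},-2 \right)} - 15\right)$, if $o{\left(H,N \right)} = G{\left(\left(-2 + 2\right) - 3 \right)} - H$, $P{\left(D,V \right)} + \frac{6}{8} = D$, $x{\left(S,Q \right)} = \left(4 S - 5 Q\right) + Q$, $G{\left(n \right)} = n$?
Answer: $\frac{207}{4} \approx 51.75$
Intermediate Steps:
$x{\left(S,Q \right)} = - 4 Q + 4 S$ ($x{\left(S,Q \right)} = \left(- 5 Q + 4 S\right) + Q = - 4 Q + 4 S$)
$P{\left(D,V \right)} = - \frac{3}{4} + D$
$o{\left(H,N \right)} = -3 - H$ ($o{\left(H,N \right)} = \left(\left(-2 + 2\right) - 3\right) - H = \left(0 - 3\right) - H = -3 - H$)
$- 3 \left(o{\left(P{\left(-2 + 2,x{\left(0,5 \right)} \right)},-2 \right)} - 15\right) = - 3 \left(\left(-3 - \left(- \frac{3}{4} + \left(-2 + 2\right)\right)\right) - 15\right) = - 3 \left(\left(-3 - \left(- \frac{3}{4} + 0\right)\right) - 15\right) = - 3 \left(\left(-3 - - \frac{3}{4}\right) - 15\right) = - 3 \left(\left(-3 + \frac{3}{4}\right) - 15\right) = - 3 \left(- \frac{9}{4} - 15\right) = \left(-3\right) \left(- \frac{69}{4}\right) = \frac{207}{4}$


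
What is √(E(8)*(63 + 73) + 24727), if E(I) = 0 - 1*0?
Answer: √24727 ≈ 157.25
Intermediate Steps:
E(I) = 0 (E(I) = 0 + 0 = 0)
√(E(8)*(63 + 73) + 24727) = √(0*(63 + 73) + 24727) = √(0*136 + 24727) = √(0 + 24727) = √24727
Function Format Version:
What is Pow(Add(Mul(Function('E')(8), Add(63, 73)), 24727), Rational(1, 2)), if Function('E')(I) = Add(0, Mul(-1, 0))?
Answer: Pow(24727, Rational(1, 2)) ≈ 157.25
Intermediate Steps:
Function('E')(I) = 0 (Function('E')(I) = Add(0, 0) = 0)
Pow(Add(Mul(Function('E')(8), Add(63, 73)), 24727), Rational(1, 2)) = Pow(Add(Mul(0, Add(63, 73)), 24727), Rational(1, 2)) = Pow(Add(Mul(0, 136), 24727), Rational(1, 2)) = Pow(Add(0, 24727), Rational(1, 2)) = Pow(24727, Rational(1, 2))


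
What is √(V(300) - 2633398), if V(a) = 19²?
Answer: I*√2633037 ≈ 1622.7*I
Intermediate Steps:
V(a) = 361
√(V(300) - 2633398) = √(361 - 2633398) = √(-2633037) = I*√2633037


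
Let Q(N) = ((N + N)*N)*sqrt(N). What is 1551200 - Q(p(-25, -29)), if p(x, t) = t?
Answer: 1551200 - 1682*I*sqrt(29) ≈ 1.5512e+6 - 9057.8*I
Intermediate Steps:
Q(N) = 2*N**(5/2) (Q(N) = ((2*N)*N)*sqrt(N) = (2*N**2)*sqrt(N) = 2*N**(5/2))
1551200 - Q(p(-25, -29)) = 1551200 - 2*(-29)**(5/2) = 1551200 - 2*841*I*sqrt(29) = 1551200 - 1682*I*sqrt(29)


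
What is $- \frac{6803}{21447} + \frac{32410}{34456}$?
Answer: $\frac{230346551}{369488916} \approx 0.62342$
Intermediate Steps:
$- \frac{6803}{21447} + \frac{32410}{34456} = \left(-6803\right) \frac{1}{21447} + 32410 \cdot \frac{1}{34456} = - \frac{6803}{21447} + \frac{16205}{17228} = \frac{230346551}{369488916}$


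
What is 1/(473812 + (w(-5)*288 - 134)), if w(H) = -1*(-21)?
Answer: 1/479726 ≈ 2.0845e-6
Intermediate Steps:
w(H) = 21
1/(473812 + (w(-5)*288 - 134)) = 1/(473812 + (21*288 - 134)) = 1/(473812 + (6048 - 134)) = 1/(473812 + 5914) = 1/479726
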